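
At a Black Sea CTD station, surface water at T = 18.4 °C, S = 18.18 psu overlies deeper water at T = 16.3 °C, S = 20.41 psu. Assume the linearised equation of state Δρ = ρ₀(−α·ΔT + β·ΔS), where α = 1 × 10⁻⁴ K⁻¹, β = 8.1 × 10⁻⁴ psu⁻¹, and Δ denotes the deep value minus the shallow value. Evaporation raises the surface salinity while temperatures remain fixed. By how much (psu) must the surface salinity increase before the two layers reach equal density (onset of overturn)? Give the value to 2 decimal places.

Neutral buoyancy requires −α(T_deep − T_surf) + β(S_deep − S_surf′) = 0.
S_surf′ = S_deep − (α/β)·ΔT = 20.41 − (1 × 10⁻⁴/8.1 × 10⁻⁴)·(-2.1) = 20.6693 psu.
Increase required: 20.6693 − 18.18 = 2.4893 psu.

2.49 psu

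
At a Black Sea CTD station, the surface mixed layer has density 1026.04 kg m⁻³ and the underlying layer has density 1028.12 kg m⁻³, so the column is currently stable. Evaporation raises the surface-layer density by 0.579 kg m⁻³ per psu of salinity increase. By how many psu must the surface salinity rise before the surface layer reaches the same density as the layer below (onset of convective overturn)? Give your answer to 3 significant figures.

3.59 psu

Density deficit of the surface layer: 1028.12 − 1026.04 = 2.08 kg m⁻³.
Required change = 2.08 / 0.579 = 3.59 psu.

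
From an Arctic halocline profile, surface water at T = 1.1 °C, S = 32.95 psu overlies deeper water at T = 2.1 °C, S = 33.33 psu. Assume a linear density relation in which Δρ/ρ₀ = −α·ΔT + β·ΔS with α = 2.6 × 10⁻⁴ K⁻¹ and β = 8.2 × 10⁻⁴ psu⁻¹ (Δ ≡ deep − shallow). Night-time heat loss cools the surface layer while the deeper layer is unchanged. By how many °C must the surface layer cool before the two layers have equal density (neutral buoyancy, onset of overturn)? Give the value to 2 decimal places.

Neutral buoyancy requires Δρ = 0, i.e. −α(T_deep − T_surf′) + β(S_deep − S_surf) = 0.
T_surf′ = T_deep − (β/α)·ΔS = 2.1 − (8.2 × 10⁻⁴/2.6 × 10⁻⁴)·(+0.38) = 0.9015 °C.
Cooling required: 1.1 − (0.9015) = 0.1985 °C.

0.20 °C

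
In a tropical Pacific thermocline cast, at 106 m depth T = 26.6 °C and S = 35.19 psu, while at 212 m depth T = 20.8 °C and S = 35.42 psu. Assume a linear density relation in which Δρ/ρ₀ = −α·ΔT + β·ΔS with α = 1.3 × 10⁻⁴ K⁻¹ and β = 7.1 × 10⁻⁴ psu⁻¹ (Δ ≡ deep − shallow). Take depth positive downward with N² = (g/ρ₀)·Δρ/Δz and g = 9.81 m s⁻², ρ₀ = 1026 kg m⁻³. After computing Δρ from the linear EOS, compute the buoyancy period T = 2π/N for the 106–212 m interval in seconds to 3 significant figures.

682 s

ΔT = -5.8 K, ΔS = +0.23 psu (deep − shallow).
Δρ/ρ₀ = −αΔT + βΔS = 7.54 × 10⁻⁴ + 1.633 × 10⁻⁴ = 9.173 × 10⁻⁴, so Δρ ≈ 0.9411 kg m⁻³.
N² = (g/ρ₀)·Δρ/Δz = g·(Δρ/ρ₀)/Δz = 9.81 × 9.173 × 10⁻⁴ / 106 = 8.4894 × 10⁻⁵ s⁻².
N = √(8.4894 × 10⁻⁵) = 9.2138 × 10⁻³ rad s⁻¹ → T = 2π/N = 681.93 s ≈ 682 s.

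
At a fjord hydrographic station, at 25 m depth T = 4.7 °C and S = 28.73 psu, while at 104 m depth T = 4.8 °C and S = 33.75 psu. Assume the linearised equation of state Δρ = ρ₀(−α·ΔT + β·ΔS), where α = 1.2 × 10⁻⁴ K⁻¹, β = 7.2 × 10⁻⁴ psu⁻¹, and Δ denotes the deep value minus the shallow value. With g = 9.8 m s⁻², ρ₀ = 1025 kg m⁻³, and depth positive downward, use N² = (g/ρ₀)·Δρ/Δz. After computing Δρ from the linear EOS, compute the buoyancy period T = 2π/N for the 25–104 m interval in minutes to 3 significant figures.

ΔT = +0.1 K, ΔS = +5.02 psu (deep − shallow).
Δρ/ρ₀ = −αΔT + βΔS = -1.20 × 10⁻⁵ + 3.6144 × 10⁻³ = 3.6024 × 10⁻³, so Δρ ≈ 3.692 kg m⁻³.
N² = (g/ρ₀)·Δρ/Δz = g·(Δρ/ρ₀)/Δz = 9.8 × 3.6024 × 10⁻³ / 79 = 4.4688 × 10⁻⁴ s⁻².
N = √(4.4688 × 10⁻⁴) = 0.021140 rad s⁻¹ → T = 2π/N = 297.22 s = 4.9537 min ≈ 4.95 min.

4.95 min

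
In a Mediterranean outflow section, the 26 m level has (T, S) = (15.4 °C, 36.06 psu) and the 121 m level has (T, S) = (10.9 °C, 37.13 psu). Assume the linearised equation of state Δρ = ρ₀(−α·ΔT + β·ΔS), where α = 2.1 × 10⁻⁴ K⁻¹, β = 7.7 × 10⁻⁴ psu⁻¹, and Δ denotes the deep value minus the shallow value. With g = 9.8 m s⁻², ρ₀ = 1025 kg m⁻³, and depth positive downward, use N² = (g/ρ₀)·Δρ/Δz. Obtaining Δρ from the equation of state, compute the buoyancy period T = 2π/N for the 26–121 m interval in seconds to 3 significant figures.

ΔT = -4.5 K, ΔS = +1.07 psu (deep − shallow).
Δρ/ρ₀ = −αΔT + βΔS = 9.45 × 10⁻⁴ + 8.239 × 10⁻⁴ = 1.7689 × 10⁻³, so Δρ ≈ 1.813 kg m⁻³.
N² = (g/ρ₀)·Δρ/Δz = g·(Δρ/ρ₀)/Δz = 9.8 × 1.7689 × 10⁻³ / 95 = 1.8248 × 10⁻⁴ s⁻².
N = √(1.8248 × 10⁻⁴) = 0.013509 rad s⁻¹ → T = 2π/N = 465.11 s ≈ 465 s.

465 s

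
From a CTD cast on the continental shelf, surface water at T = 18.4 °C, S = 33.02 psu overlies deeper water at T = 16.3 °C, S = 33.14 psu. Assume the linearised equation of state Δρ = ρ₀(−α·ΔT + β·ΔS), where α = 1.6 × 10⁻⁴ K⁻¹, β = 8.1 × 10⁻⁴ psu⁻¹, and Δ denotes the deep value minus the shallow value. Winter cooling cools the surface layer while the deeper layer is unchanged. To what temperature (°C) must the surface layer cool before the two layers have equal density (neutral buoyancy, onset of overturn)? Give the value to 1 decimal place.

Neutral buoyancy requires Δρ = 0, i.e. −α(T_deep − T_surf′) + β(S_deep − S_surf) = 0.
T_surf′ = T_deep − (β/α)·ΔS = 16.3 − (8.1 × 10⁻⁴/1.6 × 10⁻⁴)·(+0.12) = 15.693 °C.
Cooling required: 18.4 − (15.693) = 2.707 °C.

15.7 °C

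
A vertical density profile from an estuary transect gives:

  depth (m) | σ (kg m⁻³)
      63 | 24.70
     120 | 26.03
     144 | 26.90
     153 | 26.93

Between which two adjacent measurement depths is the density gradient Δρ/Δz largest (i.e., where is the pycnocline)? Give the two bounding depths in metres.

120–144 m

Compute the density gradient over each adjacent pair:
  63–120 m: Δρ/Δz = 1.33/57 = 0.023 kg m⁻⁴
  120–144 m: Δρ/Δz = 0.87/24 = 0.036 kg m⁻⁴
  144–153 m: Δρ/Δz = 0.03/9 = 3.3 × 10⁻³ kg m⁻⁴
The largest gradient is in the 120–144 m interval — the pycnocline.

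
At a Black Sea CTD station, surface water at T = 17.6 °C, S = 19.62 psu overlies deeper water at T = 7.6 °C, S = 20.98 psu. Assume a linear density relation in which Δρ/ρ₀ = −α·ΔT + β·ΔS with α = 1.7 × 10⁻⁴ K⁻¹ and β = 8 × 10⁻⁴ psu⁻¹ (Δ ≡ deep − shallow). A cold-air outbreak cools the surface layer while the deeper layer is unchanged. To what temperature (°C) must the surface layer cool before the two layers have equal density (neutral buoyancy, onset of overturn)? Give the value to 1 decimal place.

1.2 °C

Neutral buoyancy requires Δρ = 0, i.e. −α(T_deep − T_surf′) + β(S_deep − S_surf) = 0.
T_surf′ = T_deep − (β/α)·ΔS = 7.6 − (8 × 10⁻⁴/1.7 × 10⁻⁴)·(+1.36) = 1.200 °C.
Cooling required: 17.6 − (1.200) = 16.400 °C.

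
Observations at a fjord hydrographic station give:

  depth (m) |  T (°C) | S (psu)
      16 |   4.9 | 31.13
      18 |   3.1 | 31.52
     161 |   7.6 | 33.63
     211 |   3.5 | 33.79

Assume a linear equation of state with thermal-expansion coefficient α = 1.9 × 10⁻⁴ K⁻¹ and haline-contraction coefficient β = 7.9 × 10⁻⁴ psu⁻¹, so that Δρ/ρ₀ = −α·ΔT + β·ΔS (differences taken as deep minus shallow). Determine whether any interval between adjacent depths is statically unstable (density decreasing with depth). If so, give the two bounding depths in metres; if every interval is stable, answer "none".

none

Evaluate Δρ/ρ₀ = −αΔT + βΔS across each adjacent pair:
  16–18 m: −αΔT+βΔS = −(1.9 × 10⁻⁴)(-1.8)+(7.9 × 10⁻⁴)(+0.39) = 6.5 × 10⁻⁴ → stable
  18–161 m: −αΔT+βΔS = −(1.9 × 10⁻⁴)(+4.5)+(7.9 × 10⁻⁴)(+2.11) = 8.1 × 10⁻⁴ → stable
  161–211 m: −αΔT+βΔS = −(1.9 × 10⁻⁴)(-4.1)+(7.9 × 10⁻⁴)(+0.16) = 9.1 × 10⁻⁴ → stable
Every interval has Δρ > 0: the column is stably stratified throughout.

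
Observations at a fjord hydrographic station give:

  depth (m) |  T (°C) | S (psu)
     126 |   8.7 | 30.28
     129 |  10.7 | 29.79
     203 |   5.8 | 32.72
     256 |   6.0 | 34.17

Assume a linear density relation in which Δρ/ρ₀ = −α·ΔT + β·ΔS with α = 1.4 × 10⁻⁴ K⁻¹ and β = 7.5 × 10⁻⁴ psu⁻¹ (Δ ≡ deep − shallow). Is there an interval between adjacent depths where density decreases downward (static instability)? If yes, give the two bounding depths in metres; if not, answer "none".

Evaluate Δρ/ρ₀ = −αΔT + βΔS across each adjacent pair:
  126–129 m: −αΔT+βΔS = −(1.4 × 10⁻⁴)(+2.0)+(7.5 × 10⁻⁴)(-0.49) = -6.5 × 10⁻⁴ → UNSTABLE
  129–203 m: −αΔT+βΔS = −(1.4 × 10⁻⁴)(-4.9)+(7.5 × 10⁻⁴)(+2.93) = 2.9 × 10⁻³ → stable
  203–256 m: −αΔT+βΔS = −(1.4 × 10⁻⁴)(+0.2)+(7.5 × 10⁻⁴)(+1.45) = 1.1 × 10⁻³ → stable
The 126–129 m interval has Δρ < 0: lighter water underlies denser water.

126–129 m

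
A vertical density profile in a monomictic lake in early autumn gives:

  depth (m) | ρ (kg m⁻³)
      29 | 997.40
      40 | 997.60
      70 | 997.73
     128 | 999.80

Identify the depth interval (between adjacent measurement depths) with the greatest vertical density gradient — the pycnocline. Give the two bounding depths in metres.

70–128 m

Compute the density gradient over each adjacent pair:
  29–40 m: Δρ/Δz = 0.20/11 = 0.018 kg m⁻⁴
  40–70 m: Δρ/Δz = 0.13/30 = 4.3 × 10⁻³ kg m⁻⁴
  70–128 m: Δρ/Δz = 2.07/58 = 0.036 kg m⁻⁴
The largest gradient is in the 70–128 m interval — the pycnocline.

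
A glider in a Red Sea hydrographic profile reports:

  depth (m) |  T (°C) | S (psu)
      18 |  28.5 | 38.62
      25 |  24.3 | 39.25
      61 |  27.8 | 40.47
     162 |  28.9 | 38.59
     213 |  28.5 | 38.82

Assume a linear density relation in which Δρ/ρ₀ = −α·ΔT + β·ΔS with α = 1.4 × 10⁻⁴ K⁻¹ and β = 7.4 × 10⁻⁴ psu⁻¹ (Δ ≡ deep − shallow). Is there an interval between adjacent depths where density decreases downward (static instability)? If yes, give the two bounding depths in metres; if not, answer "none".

Evaluate Δρ/ρ₀ = −αΔT + βΔS across each adjacent pair:
  18–25 m: −αΔT+βΔS = −(1.4 × 10⁻⁴)(-4.2)+(7.4 × 10⁻⁴)(+0.63) = 1.1 × 10⁻³ → stable
  25–61 m: −αΔT+βΔS = −(1.4 × 10⁻⁴)(+3.5)+(7.4 × 10⁻⁴)(+1.22) = 4.1 × 10⁻⁴ → stable
  61–162 m: −αΔT+βΔS = −(1.4 × 10⁻⁴)(+1.1)+(7.4 × 10⁻⁴)(-1.88) = -1.5 × 10⁻³ → UNSTABLE
  162–213 m: −αΔT+βΔS = −(1.4 × 10⁻⁴)(-0.4)+(7.4 × 10⁻⁴)(+0.23) = 2.3 × 10⁻⁴ → stable
The 61–162 m interval has Δρ < 0: lighter water underlies denser water.

61–162 m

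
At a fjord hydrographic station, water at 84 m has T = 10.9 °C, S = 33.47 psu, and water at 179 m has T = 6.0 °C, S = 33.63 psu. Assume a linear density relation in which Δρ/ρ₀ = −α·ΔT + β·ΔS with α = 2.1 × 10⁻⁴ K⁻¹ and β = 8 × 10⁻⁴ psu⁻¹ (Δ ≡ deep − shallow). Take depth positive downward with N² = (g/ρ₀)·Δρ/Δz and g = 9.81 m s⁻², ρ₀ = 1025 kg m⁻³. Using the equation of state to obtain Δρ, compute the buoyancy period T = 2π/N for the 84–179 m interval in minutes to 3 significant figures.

9.58 min

ΔT = -4.9 K, ΔS = +0.16 psu (deep − shallow).
Δρ/ρ₀ = −αΔT + βΔS = 1.029 × 10⁻³ + 1.28 × 10⁻⁴ = 1.157 × 10⁻³, so Δρ ≈ 1.186 kg m⁻³.
N² = (g/ρ₀)·Δρ/Δz = g·(Δρ/ρ₀)/Δz = 9.81 × 1.157 × 10⁻³ / 95 = 1.1948 × 10⁻⁴ s⁻².
N = √(1.1948 × 10⁻⁴) = 0.010931 rad s⁻¹ → T = 2π/N = 574.80 s = 9.5800 min ≈ 9.58 min.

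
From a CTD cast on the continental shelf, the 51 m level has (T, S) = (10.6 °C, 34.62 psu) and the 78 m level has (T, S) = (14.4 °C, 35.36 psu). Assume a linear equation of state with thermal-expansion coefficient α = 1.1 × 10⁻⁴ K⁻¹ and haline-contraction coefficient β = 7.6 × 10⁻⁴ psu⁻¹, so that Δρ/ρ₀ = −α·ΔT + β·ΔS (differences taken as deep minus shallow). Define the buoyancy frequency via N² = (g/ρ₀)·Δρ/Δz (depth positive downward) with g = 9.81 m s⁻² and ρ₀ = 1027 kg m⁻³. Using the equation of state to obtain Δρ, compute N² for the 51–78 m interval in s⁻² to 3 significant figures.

5.25 × 10⁻⁵ s⁻²

ΔT = +3.8 K, ΔS = +0.74 psu (deep − shallow).
Δρ/ρ₀ = −αΔT + βΔS = -4.18 × 10⁻⁴ + 5.624 × 10⁻⁴ = 1.444 × 10⁻⁴, so Δρ ≈ 0.1483 kg m⁻³.
N² = (g/ρ₀)·Δρ/Δz = g·(Δρ/ρ₀)/Δz = 9.81 × 1.444 × 10⁻⁴ / 27 = 5.2465 × 10⁻⁵ s⁻² ≈ 5.25 × 10⁻⁵ s⁻².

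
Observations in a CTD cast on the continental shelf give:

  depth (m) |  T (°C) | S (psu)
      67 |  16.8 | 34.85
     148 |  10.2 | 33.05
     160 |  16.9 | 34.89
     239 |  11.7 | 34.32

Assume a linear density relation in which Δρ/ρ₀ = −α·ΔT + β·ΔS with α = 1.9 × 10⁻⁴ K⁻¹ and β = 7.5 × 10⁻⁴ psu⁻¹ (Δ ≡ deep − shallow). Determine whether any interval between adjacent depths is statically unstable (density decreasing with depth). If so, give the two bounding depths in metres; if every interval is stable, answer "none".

Evaluate Δρ/ρ₀ = −αΔT + βΔS across each adjacent pair:
  67–148 m: −αΔT+βΔS = −(1.9 × 10⁻⁴)(-6.6)+(7.5 × 10⁻⁴)(-1.80) = -9.6 × 10⁻⁵ → UNSTABLE
  148–160 m: −αΔT+βΔS = −(1.9 × 10⁻⁴)(+6.7)+(7.5 × 10⁻⁴)(+1.84) = 1.1 × 10⁻⁴ → stable
  160–239 m: −αΔT+βΔS = −(1.9 × 10⁻⁴)(-5.2)+(7.5 × 10⁻⁴)(-0.57) = 5.6 × 10⁻⁴ → stable
The 67–148 m interval has Δρ < 0: lighter water underlies denser water.

67–148 m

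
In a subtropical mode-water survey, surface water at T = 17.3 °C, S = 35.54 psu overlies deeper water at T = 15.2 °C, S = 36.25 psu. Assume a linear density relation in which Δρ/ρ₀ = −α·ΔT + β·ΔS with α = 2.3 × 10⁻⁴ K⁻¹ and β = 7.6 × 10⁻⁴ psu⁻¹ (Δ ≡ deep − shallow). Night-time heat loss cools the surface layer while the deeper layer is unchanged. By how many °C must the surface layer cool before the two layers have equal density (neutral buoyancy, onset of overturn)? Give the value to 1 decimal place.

Neutral buoyancy requires Δρ = 0, i.e. −α(T_deep − T_surf′) + β(S_deep − S_surf) = 0.
T_surf′ = T_deep − (β/α)·ΔS = 15.2 − (7.6 × 10⁻⁴/2.3 × 10⁻⁴)·(+0.71) = 12.854 °C.
Cooling required: 17.3 − (12.854) = 4.446 °C.

4.4 °C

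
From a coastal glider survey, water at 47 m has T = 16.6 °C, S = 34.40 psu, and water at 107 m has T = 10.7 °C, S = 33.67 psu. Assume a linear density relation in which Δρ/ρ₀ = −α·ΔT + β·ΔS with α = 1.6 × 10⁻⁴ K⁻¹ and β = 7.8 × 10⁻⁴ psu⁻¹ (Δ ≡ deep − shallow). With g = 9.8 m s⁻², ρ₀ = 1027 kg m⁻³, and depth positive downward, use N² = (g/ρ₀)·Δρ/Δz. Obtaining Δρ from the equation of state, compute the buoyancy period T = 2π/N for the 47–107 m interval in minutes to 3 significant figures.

13.4 min

ΔT = -5.9 K, ΔS = -0.73 psu (deep − shallow).
Δρ/ρ₀ = −αΔT + βΔS = 9.44 × 10⁻⁴ − 5.694 × 10⁻⁴ = 3.746 × 10⁻⁴, so Δρ ≈ 0.3847 kg m⁻³.
N² = (g/ρ₀)·Δρ/Δz = g·(Δρ/ρ₀)/Δz = 9.8 × 3.746 × 10⁻⁴ / 60 = 6.1185 × 10⁻⁵ s⁻².
N = √(6.1185 × 10⁻⁵) = 7.8221 × 10⁻³ rad s⁻¹ → T = 2π/N = 803.26 s = 13.388 min ≈ 13.4 min.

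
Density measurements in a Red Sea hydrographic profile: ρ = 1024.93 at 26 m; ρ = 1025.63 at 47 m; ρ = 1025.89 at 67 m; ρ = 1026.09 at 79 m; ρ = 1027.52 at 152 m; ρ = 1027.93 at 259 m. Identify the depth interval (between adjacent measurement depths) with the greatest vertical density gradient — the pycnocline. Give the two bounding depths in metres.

Compute the density gradient over each adjacent pair:
  26–47 m: Δρ/Δz = 0.70/21 = 0.033 kg m⁻⁴
  47–67 m: Δρ/Δz = 0.26/20 = 0.013 kg m⁻⁴
  67–79 m: Δρ/Δz = 0.20/12 = 0.017 kg m⁻⁴
  79–152 m: Δρ/Δz = 1.43/73 = 0.020 kg m⁻⁴
  152–259 m: Δρ/Δz = 0.41/107 = 3.8 × 10⁻³ kg m⁻⁴
The largest gradient is in the 26–47 m interval — the pycnocline.

26–47 m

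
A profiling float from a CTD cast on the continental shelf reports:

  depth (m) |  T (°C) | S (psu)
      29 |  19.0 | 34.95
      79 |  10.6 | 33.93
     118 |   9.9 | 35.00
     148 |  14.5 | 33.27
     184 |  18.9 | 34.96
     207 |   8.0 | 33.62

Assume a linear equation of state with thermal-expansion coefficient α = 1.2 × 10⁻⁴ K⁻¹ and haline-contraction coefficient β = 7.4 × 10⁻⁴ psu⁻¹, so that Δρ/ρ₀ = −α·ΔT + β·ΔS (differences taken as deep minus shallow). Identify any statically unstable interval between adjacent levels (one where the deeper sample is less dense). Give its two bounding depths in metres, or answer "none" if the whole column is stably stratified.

Evaluate Δρ/ρ₀ = −αΔT + βΔS across each adjacent pair:
  29–79 m: −αΔT+βΔS = −(1.2 × 10⁻⁴)(-8.4)+(7.4 × 10⁻⁴)(-1.02) = 2.5 × 10⁻⁴ → stable
  79–118 m: −αΔT+βΔS = −(1.2 × 10⁻⁴)(-0.7)+(7.4 × 10⁻⁴)(+1.07) = 8.8 × 10⁻⁴ → stable
  118–148 m: −αΔT+βΔS = −(1.2 × 10⁻⁴)(+4.6)+(7.4 × 10⁻⁴)(-1.73) = -1.8 × 10⁻³ → UNSTABLE
  148–184 m: −αΔT+βΔS = −(1.2 × 10⁻⁴)(+4.4)+(7.4 × 10⁻⁴)(+1.69) = 7.2 × 10⁻⁴ → stable
  184–207 m: −αΔT+βΔS = −(1.2 × 10⁻⁴)(-10.9)+(7.4 × 10⁻⁴)(-1.34) = 3.2 × 10⁻⁴ → stable
The 118–148 m interval has Δρ < 0: lighter water underlies denser water.

118–148 m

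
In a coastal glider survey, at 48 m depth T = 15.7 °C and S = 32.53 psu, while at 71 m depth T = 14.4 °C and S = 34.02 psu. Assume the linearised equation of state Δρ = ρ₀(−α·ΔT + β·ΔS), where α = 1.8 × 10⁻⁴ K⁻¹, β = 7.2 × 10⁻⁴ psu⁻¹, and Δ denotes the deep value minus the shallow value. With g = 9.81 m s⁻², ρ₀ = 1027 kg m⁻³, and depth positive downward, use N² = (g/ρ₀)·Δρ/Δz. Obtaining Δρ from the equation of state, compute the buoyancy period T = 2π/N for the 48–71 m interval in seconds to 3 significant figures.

266 s

ΔT = -1.3 K, ΔS = +1.49 psu (deep − shallow).
Δρ/ρ₀ = −αΔT + βΔS = 2.34 × 10⁻⁴ + 1.0728 × 10⁻³ = 1.3068 × 10⁻³, so Δρ ≈ 1.342 kg m⁻³.
N² = (g/ρ₀)·Δρ/Δz = g·(Δρ/ρ₀)/Δz = 9.81 × 1.3068 × 10⁻³ / 23 = 5.5738 × 10⁻⁴ s⁻².
N = √(5.5738 × 10⁻⁴) = 0.023609 rad s⁻¹ → T = 2π/N = 266.14 s ≈ 266 s.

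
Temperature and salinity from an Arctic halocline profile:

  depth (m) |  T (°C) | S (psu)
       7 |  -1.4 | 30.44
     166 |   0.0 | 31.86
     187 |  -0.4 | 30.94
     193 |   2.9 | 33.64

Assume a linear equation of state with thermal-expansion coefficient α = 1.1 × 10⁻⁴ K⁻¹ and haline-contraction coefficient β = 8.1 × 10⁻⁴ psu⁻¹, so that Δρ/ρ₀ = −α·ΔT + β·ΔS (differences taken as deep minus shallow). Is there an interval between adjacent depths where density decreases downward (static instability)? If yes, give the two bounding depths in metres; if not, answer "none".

Evaluate Δρ/ρ₀ = −αΔT + βΔS across each adjacent pair:
  7–166 m: −αΔT+βΔS = −(1.1 × 10⁻⁴)(+1.4)+(8.1 × 10⁻⁴)(+1.42) = 1.0 × 10⁻³ → stable
  166–187 m: −αΔT+βΔS = −(1.1 × 10⁻⁴)(-0.4)+(8.1 × 10⁻⁴)(-0.92) = -7.0 × 10⁻⁴ → UNSTABLE
  187–193 m: −αΔT+βΔS = −(1.1 × 10⁻⁴)(+3.3)+(8.1 × 10⁻⁴)(+2.70) = 1.8 × 10⁻³ → stable
The 166–187 m interval has Δρ < 0: lighter water underlies denser water.

166–187 m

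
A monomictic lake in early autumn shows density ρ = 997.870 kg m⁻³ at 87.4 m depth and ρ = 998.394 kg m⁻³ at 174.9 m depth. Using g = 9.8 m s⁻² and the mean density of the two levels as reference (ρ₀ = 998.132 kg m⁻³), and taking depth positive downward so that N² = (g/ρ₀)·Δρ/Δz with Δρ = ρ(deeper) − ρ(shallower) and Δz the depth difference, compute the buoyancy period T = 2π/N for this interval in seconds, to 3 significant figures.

819 s

Δρ = 998.394 − 997.870 = 0.524 kg m⁻³ over Δz = 174.9 − 87.4 = 87.5 m.
N² = (9.8/998.132) × (0.524/87.5) = 5.8798 × 10⁻⁵ s⁻².
N = √(5.8798 × 10⁻⁵) = 7.6680 × 10⁻³ rad s⁻¹, so T = 2π/N = 819.40 s ≈ 819 s.
Since Δρ > 0 the layer is stably stratified.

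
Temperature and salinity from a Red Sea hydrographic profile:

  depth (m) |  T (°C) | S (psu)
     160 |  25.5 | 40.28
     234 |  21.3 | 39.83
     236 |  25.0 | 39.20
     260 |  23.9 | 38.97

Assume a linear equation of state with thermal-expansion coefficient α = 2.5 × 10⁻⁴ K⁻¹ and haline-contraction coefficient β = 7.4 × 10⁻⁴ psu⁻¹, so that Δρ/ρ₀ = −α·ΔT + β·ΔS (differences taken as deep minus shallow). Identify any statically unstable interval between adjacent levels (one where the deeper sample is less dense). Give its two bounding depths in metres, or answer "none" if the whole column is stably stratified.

Evaluate Δρ/ρ₀ = −αΔT + βΔS across each adjacent pair:
  160–234 m: −αΔT+βΔS = −(2.5 × 10⁻⁴)(-4.2)+(7.4 × 10⁻⁴)(-0.45) = 7.2 × 10⁻⁴ → stable
  234–236 m: −αΔT+βΔS = −(2.5 × 10⁻⁴)(+3.7)+(7.4 × 10⁻⁴)(-0.63) = -1.4 × 10⁻³ → UNSTABLE
  236–260 m: −αΔT+βΔS = −(2.5 × 10⁻⁴)(-1.1)+(7.4 × 10⁻⁴)(-0.23) = 1.0 × 10⁻⁴ → stable
The 234–236 m interval has Δρ < 0: lighter water underlies denser water.

234–236 m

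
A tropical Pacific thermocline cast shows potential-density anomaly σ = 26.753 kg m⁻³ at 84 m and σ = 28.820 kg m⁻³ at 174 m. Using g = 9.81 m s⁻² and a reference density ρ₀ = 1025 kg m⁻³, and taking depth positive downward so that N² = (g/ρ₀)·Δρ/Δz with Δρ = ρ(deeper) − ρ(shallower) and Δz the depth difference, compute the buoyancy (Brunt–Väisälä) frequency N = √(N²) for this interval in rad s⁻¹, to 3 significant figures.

Δρ = 1028.820 − 1026.753 = 2.067 kg m⁻³ over Δz = 174 − 84 = 90 m.
N² = (9.81/1025) × (2.067/90) = 2.1981 × 10⁻⁴ s⁻².
N = √(2.1981 × 10⁻⁴) = 0.014826 rad s⁻¹ ≈ 0.0148 rad s⁻¹.

0.0148 rad s⁻¹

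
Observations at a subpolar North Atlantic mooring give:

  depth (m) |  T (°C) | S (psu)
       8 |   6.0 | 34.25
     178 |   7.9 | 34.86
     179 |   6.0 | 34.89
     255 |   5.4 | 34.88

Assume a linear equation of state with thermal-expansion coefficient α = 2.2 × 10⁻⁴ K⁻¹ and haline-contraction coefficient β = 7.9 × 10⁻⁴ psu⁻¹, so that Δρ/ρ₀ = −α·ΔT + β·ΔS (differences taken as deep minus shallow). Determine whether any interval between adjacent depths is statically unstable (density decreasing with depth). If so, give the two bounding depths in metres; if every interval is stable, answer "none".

none

Evaluate Δρ/ρ₀ = −αΔT + βΔS across each adjacent pair:
  8–178 m: −αΔT+βΔS = −(2.2 × 10⁻⁴)(+1.9)+(7.9 × 10⁻⁴)(+0.61) = 6.4 × 10⁻⁵ → stable
  178–179 m: −αΔT+βΔS = −(2.2 × 10⁻⁴)(-1.9)+(7.9 × 10⁻⁴)(+0.03) = 4.4 × 10⁻⁴ → stable
  179–255 m: −αΔT+βΔS = −(2.2 × 10⁻⁴)(-0.6)+(7.9 × 10⁻⁴)(-0.01) = 1.2 × 10⁻⁴ → stable
Every interval has Δρ > 0: the column is stably stratified throughout.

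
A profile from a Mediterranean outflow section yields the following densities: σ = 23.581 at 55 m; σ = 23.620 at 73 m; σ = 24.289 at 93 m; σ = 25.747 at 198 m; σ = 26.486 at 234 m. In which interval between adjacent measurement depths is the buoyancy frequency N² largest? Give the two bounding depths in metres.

73–93 m

Compute the density gradient over each adjacent pair:
  55–73 m: Δρ/Δz = 0.039/18 = 2.2 × 10⁻³ kg m⁻⁴
  73–93 m: Δρ/Δz = 0.669/20 = 0.033 kg m⁻⁴
  93–198 m: Δρ/Δz = 1.458/105 = 0.014 kg m⁻⁴
  198–234 m: Δρ/Δz = 0.739/36 = 0.021 kg m⁻⁴
The largest gradient is in the 73–93 m interval — the pycnocline.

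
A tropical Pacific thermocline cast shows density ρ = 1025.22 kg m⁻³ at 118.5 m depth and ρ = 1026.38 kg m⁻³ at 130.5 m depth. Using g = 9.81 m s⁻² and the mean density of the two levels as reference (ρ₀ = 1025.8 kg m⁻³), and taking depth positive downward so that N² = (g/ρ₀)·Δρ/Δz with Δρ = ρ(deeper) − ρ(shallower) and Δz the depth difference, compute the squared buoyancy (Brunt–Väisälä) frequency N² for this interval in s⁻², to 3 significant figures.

9.24 × 10⁻⁴ s⁻²

Δρ = 1026.38 − 1025.22 = 1.16 kg m⁻³ over Δz = 130.5 − 118.5 = 12 m.
N² = (9.81/1025.8) × (1.16/12) = 9.2445 × 10⁻⁴ s⁻² ≈ 9.24 × 10⁻⁴ s⁻².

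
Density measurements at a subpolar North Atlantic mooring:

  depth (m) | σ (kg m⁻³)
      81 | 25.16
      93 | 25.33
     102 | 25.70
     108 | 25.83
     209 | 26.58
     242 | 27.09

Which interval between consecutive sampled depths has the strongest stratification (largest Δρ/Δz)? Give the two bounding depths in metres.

Compute the density gradient over each adjacent pair:
  81–93 m: Δρ/Δz = 0.17/12 = 0.014 kg m⁻⁴
  93–102 m: Δρ/Δz = 0.37/9 = 0.041 kg m⁻⁴
  102–108 m: Δρ/Δz = 0.13/6 = 0.022 kg m⁻⁴
  108–209 m: Δρ/Δz = 0.75/101 = 7.4 × 10⁻³ kg m⁻⁴
  209–242 m: Δρ/Δz = 0.51/33 = 0.015 kg m⁻⁴
The largest gradient is in the 93–102 m interval — the pycnocline.

93–102 m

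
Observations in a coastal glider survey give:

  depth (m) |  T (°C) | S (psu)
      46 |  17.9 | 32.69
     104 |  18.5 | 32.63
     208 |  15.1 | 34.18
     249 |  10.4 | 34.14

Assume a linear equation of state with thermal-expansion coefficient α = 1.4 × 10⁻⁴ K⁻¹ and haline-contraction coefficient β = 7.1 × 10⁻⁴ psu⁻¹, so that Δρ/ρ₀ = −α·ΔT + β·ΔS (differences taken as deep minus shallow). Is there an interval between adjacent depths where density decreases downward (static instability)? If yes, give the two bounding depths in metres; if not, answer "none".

Evaluate Δρ/ρ₀ = −αΔT + βΔS across each adjacent pair:
  46–104 m: −αΔT+βΔS = −(1.4 × 10⁻⁴)(+0.6)+(7.1 × 10⁻⁴)(-0.06) = -1.3 × 10⁻⁴ → UNSTABLE
  104–208 m: −αΔT+βΔS = −(1.4 × 10⁻⁴)(-3.4)+(7.1 × 10⁻⁴)(+1.55) = 1.6 × 10⁻³ → stable
  208–249 m: −αΔT+βΔS = −(1.4 × 10⁻⁴)(-4.7)+(7.1 × 10⁻⁴)(-0.04) = 6.3 × 10⁻⁴ → stable
The 46–104 m interval has Δρ < 0: lighter water underlies denser water.

46–104 m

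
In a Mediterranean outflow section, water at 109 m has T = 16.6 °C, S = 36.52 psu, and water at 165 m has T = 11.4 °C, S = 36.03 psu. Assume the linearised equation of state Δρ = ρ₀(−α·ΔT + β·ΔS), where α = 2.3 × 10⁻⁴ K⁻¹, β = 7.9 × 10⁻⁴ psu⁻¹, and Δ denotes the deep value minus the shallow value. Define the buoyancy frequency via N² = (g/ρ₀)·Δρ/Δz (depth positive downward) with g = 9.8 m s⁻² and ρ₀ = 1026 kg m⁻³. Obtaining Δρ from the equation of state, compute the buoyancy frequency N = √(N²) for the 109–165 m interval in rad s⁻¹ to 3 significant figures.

ΔT = -5.2 K, ΔS = -0.49 psu (deep − shallow).
Δρ/ρ₀ = −αΔT + βΔS = 1.196 × 10⁻³ − 3.871 × 10⁻⁴ = 8.089 × 10⁻⁴, so Δρ ≈ 0.8299 kg m⁻³.
N² = (g/ρ₀)·Δρ/Δz = g·(Δρ/ρ₀)/Δz = 9.8 × 8.089 × 10⁻⁴ / 56 = 1.4156 × 10⁻⁴ s⁻².
N = √(1.4156 × 10⁻⁴) = 0.011898 rad s⁻¹ ≈ 0.0119 rad s⁻¹.

0.0119 rad s⁻¹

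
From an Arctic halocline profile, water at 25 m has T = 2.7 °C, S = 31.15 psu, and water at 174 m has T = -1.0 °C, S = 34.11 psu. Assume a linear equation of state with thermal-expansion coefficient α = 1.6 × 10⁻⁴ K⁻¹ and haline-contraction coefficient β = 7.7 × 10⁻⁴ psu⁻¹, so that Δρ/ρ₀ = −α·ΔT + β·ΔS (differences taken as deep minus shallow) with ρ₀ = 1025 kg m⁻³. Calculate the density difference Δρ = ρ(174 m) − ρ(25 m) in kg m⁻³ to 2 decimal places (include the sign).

ΔT = -3.7 K, ΔS = +2.96 psu (deep − shallow).
Δρ/ρ₀ = −(1.6 × 10⁻⁴)(-3.7) + (7.7 × 10⁻⁴)(+2.96) = 2.8712 × 10⁻³.
Δρ = 1025 × (2.8712 × 10⁻³) = +2.94 kg m⁻³.
Positive Δρ: denser below, stable.

+2.94 kg m⁻³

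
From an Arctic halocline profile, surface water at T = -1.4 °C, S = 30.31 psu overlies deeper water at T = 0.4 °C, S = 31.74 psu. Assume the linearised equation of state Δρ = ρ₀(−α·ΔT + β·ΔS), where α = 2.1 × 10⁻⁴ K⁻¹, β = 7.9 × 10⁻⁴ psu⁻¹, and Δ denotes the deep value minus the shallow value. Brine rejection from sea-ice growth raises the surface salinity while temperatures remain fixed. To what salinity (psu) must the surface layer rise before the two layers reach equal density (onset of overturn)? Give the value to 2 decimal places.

Neutral buoyancy requires −α(T_deep − T_surf) + β(S_deep − S_surf′) = 0.
S_surf′ = S_deep − (α/β)·ΔT = 31.74 − (2.1 × 10⁻⁴/7.9 × 10⁻⁴)·(+1.8) = 31.2615 psu.
Increase required: 31.2615 − 30.31 = 0.9515 psu.

31.26 psu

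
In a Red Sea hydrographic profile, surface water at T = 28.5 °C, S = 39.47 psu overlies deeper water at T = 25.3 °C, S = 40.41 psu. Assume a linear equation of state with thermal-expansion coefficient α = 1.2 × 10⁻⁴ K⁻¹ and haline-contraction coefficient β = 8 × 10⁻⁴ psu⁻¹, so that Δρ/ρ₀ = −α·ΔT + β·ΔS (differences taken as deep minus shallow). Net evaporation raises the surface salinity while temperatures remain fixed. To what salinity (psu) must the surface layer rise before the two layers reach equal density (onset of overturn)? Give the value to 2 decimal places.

Neutral buoyancy requires −α(T_deep − T_surf) + β(S_deep − S_surf′) = 0.
S_surf′ = S_deep − (α/β)·ΔT = 40.41 − (1.2 × 10⁻⁴/8 × 10⁻⁴)·(-3.2) = 40.8900 psu.
Increase required: 40.8900 − 39.47 = 1.4200 psu.

40.89 psu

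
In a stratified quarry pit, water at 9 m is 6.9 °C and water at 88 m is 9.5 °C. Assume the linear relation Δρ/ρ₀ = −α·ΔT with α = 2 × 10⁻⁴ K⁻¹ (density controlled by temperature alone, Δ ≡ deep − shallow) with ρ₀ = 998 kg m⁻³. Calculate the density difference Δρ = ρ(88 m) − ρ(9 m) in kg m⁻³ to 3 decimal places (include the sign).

-0.519 kg m⁻³

ΔT = +2.6 K, Δρ/ρ₀ = −αΔT = -5.20 × 10⁻⁴.
Δρ = 998 × (-5.20 × 10⁻⁴) = -0.519 kg m⁻³.
Negative Δρ: lighter below, statically unstable.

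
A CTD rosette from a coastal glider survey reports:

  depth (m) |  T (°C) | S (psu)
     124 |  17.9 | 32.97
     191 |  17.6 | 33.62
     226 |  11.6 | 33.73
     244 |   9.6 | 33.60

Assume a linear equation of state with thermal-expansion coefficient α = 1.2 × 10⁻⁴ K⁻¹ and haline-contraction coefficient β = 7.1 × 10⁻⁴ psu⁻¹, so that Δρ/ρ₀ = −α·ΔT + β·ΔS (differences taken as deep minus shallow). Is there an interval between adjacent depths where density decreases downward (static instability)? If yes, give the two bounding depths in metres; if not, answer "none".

none

Evaluate Δρ/ρ₀ = −αΔT + βΔS across each adjacent pair:
  124–191 m: −αΔT+βΔS = −(1.2 × 10⁻⁴)(-0.3)+(7.1 × 10⁻⁴)(+0.65) = 5.0 × 10⁻⁴ → stable
  191–226 m: −αΔT+βΔS = −(1.2 × 10⁻⁴)(-6.0)+(7.1 × 10⁻⁴)(+0.11) = 8.0 × 10⁻⁴ → stable
  226–244 m: −αΔT+βΔS = −(1.2 × 10⁻⁴)(-2.0)+(7.1 × 10⁻⁴)(-0.13) = 1.5 × 10⁻⁴ → stable
Every interval has Δρ > 0: the column is stably stratified throughout.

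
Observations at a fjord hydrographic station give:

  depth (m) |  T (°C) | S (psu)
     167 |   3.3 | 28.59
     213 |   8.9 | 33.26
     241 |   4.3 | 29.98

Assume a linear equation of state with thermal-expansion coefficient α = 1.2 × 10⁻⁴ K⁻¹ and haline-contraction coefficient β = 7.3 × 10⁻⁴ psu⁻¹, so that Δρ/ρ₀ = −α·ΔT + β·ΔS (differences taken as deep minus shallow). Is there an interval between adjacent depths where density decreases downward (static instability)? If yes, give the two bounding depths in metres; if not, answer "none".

213–241 m

Evaluate Δρ/ρ₀ = −αΔT + βΔS across each adjacent pair:
  167–213 m: −αΔT+βΔS = −(1.2 × 10⁻⁴)(+5.6)+(7.3 × 10⁻⁴)(+4.67) = 2.7 × 10⁻³ → stable
  213–241 m: −αΔT+βΔS = −(1.2 × 10⁻⁴)(-4.6)+(7.3 × 10⁻⁴)(-3.28) = -1.8 × 10⁻³ → UNSTABLE
The 213–241 m interval has Δρ < 0: lighter water underlies denser water.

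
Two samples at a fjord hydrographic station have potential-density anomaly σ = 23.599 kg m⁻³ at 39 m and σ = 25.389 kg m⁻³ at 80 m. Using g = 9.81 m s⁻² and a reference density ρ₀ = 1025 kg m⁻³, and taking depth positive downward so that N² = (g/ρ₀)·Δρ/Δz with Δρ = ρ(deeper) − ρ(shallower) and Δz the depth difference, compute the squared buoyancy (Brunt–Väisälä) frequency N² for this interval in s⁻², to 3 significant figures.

4.18 × 10⁻⁴ s⁻²

Δρ = 1025.389 − 1023.599 = 1.790 kg m⁻³ over Δz = 80 − 39 = 41 m.
N² = (9.81/1025) × (1.790/41) = 4.1784 × 10⁻⁴ s⁻² ≈ 4.18 × 10⁻⁴ s⁻².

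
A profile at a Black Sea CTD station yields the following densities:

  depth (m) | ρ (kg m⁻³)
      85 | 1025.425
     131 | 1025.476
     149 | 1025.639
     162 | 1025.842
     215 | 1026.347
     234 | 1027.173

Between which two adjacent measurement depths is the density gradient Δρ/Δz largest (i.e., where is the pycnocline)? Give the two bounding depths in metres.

Compute the density gradient over each adjacent pair:
  85–131 m: Δρ/Δz = 0.051/46 = 1.1 × 10⁻³ kg m⁻⁴
  131–149 m: Δρ/Δz = 0.163/18 = 9.1 × 10⁻³ kg m⁻⁴
  149–162 m: Δρ/Δz = 0.203/13 = 0.016 kg m⁻⁴
  162–215 m: Δρ/Δz = 0.505/53 = 9.5 × 10⁻³ kg m⁻⁴
  215–234 m: Δρ/Δz = 0.826/19 = 0.043 kg m⁻⁴
The largest gradient is in the 215–234 m interval — the pycnocline.

215–234 m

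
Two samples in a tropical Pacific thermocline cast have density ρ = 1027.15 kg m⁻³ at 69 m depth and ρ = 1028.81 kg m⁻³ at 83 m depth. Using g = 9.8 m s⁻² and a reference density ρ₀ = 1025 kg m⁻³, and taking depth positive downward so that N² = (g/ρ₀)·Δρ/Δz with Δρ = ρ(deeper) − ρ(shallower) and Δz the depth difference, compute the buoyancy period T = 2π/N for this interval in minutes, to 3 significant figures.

3.11 min

Δρ = 1028.81 − 1027.15 = 1.66 kg m⁻³ over Δz = 83 − 69 = 14 m.
N² = (9.8/1025) × (1.66/14) = 1.1337 × 10⁻³ s⁻².
N = √(1.1337 × 10⁻³) = 0.033670 rad s⁻¹, so T = 2π/N = 186.61 s = 3.1102 min ≈ 3.11 min.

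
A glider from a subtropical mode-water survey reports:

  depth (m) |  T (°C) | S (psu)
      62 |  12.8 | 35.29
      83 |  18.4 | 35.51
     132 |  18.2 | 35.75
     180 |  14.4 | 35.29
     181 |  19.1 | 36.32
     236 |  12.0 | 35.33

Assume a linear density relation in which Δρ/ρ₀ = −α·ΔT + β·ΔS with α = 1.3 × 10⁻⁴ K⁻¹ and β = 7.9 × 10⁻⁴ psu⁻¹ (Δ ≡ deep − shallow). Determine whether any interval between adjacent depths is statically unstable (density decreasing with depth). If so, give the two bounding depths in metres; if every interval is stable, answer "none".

62–83 m

Evaluate Δρ/ρ₀ = −αΔT + βΔS across each adjacent pair:
  62–83 m: −αΔT+βΔS = −(1.3 × 10⁻⁴)(+5.6)+(7.9 × 10⁻⁴)(+0.22) = -5.5 × 10⁻⁴ → UNSTABLE
  83–132 m: −αΔT+βΔS = −(1.3 × 10⁻⁴)(-0.2)+(7.9 × 10⁻⁴)(+0.24) = 2.2 × 10⁻⁴ → stable
  132–180 m: −αΔT+βΔS = −(1.3 × 10⁻⁴)(-3.8)+(7.9 × 10⁻⁴)(-0.46) = 1.3 × 10⁻⁴ → stable
  180–181 m: −αΔT+βΔS = −(1.3 × 10⁻⁴)(+4.7)+(7.9 × 10⁻⁴)(+1.03) = 2.0 × 10⁻⁴ → stable
  181–236 m: −αΔT+βΔS = −(1.3 × 10⁻⁴)(-7.1)+(7.9 × 10⁻⁴)(-0.99) = 1.4 × 10⁻⁴ → stable
The 62–83 m interval has Δρ < 0: lighter water underlies denser water.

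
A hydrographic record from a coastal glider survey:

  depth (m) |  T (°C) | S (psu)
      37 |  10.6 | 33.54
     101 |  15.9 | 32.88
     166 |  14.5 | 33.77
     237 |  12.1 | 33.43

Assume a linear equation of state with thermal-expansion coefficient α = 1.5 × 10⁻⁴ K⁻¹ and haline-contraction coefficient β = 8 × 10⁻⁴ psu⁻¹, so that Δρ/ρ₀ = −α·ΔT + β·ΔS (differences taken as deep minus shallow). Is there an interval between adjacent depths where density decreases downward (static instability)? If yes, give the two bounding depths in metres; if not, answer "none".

Evaluate Δρ/ρ₀ = −αΔT + βΔS across each adjacent pair:
  37–101 m: −αΔT+βΔS = −(1.5 × 10⁻⁴)(+5.3)+(8 × 10⁻⁴)(-0.66) = -1.3 × 10⁻³ → UNSTABLE
  101–166 m: −αΔT+βΔS = −(1.5 × 10⁻⁴)(-1.4)+(8 × 10⁻⁴)(+0.89) = 9.2 × 10⁻⁴ → stable
  166–237 m: −αΔT+βΔS = −(1.5 × 10⁻⁴)(-2.4)+(8 × 10⁻⁴)(-0.34) = 8.8 × 10⁻⁵ → stable
The 37–101 m interval has Δρ < 0: lighter water underlies denser water.

37–101 m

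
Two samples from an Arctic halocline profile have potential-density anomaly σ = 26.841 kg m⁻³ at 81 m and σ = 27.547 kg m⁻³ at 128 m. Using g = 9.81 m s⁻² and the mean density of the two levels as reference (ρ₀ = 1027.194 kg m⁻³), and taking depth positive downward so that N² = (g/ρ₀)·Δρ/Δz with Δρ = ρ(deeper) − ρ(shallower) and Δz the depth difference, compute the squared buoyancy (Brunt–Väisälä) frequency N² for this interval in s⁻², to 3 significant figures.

Δρ = 1027.547 − 1026.841 = 0.706 kg m⁻³ over Δz = 128 − 81 = 47 m.
N² = (9.81/1027.194) × (0.706/47) = 1.4346 × 10⁻⁴ s⁻² ≈ 1.43 × 10⁻⁴ s⁻².

1.43 × 10⁻⁴ s⁻²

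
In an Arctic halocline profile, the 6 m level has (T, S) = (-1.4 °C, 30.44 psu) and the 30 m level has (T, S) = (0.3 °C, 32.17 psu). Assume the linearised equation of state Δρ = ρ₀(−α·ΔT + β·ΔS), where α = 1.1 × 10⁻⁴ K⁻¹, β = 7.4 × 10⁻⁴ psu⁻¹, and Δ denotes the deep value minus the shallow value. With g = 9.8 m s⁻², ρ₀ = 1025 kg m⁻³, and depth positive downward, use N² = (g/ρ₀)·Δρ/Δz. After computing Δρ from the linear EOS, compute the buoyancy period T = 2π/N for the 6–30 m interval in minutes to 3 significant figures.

ΔT = +1.7 K, ΔS = +1.73 psu (deep − shallow).
Δρ/ρ₀ = −αΔT + βΔS = -1.87 × 10⁻⁴ + 1.2802 × 10⁻³ = 1.0932 × 10⁻³, so Δρ ≈ 1.121 kg m⁻³.
N² = (g/ρ₀)·Δρ/Δz = g·(Δρ/ρ₀)/Δz = 9.8 × 1.0932 × 10⁻³ / 24 = 4.4639 × 10⁻⁴ s⁻².
N = √(4.4639 × 10⁻⁴) = 0.021128 rad s⁻¹ → T = 2π/N = 297.39 s = 4.9565 min ≈ 4.96 min.

4.96 min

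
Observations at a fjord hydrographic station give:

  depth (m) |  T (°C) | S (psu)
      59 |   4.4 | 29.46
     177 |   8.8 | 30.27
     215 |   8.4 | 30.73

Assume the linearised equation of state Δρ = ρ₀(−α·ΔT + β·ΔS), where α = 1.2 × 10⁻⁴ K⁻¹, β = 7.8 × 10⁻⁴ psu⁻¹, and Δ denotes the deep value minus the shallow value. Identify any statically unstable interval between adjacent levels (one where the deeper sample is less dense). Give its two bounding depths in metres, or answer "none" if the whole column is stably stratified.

Evaluate Δρ/ρ₀ = −αΔT + βΔS across each adjacent pair:
  59–177 m: −αΔT+βΔS = −(1.2 × 10⁻⁴)(+4.4)+(7.8 × 10⁻⁴)(+0.81) = 1.0 × 10⁻⁴ → stable
  177–215 m: −αΔT+βΔS = −(1.2 × 10⁻⁴)(-0.4)+(7.8 × 10⁻⁴)(+0.46) = 4.1 × 10⁻⁴ → stable
Every interval has Δρ > 0: the column is stably stratified throughout.

none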